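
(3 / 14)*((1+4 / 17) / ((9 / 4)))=2 / 17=0.12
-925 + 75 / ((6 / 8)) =-825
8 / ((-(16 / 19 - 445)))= 152 / 8439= 0.02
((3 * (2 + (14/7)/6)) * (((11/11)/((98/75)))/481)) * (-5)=-375/6734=-0.06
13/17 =0.76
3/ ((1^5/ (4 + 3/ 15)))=63/ 5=12.60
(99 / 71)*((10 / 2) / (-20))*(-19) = 1881 / 284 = 6.62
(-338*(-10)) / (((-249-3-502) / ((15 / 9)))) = -650 / 87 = -7.47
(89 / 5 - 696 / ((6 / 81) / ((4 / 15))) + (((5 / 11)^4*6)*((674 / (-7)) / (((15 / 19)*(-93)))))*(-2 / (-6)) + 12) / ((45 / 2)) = -707895092734 / 6433621425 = -110.03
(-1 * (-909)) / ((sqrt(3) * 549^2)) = 101 * sqrt(3) / 100467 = 0.00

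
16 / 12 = 4 / 3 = 1.33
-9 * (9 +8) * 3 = -459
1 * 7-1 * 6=1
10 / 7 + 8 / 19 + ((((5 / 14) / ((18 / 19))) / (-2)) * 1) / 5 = 17351 / 9576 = 1.81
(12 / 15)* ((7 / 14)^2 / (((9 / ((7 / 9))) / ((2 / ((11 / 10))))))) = 28 / 891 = 0.03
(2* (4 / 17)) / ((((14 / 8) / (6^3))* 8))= 864 / 119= 7.26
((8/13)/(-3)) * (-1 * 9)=24/13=1.85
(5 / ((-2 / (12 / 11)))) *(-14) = 420 / 11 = 38.18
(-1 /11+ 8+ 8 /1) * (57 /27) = 3325 /99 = 33.59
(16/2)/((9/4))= 32/9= 3.56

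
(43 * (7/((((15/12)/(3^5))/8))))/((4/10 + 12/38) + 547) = 44470944/52033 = 854.67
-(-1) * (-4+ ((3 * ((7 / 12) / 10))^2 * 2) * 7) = -3.57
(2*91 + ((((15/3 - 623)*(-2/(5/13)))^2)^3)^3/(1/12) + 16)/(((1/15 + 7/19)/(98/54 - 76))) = -129317144510969062199880626197396056205561575858531038706804891566111725074128587/47302246093750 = -2733847865377699503332702000000000000000000000000000000000000000000.00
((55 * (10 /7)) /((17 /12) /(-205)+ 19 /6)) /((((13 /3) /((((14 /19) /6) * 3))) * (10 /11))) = 1488300 /639977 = 2.33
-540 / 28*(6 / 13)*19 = -15390 / 91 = -169.12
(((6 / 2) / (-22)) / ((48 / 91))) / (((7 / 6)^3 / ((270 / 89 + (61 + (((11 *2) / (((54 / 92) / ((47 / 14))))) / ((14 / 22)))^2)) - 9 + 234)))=-6412.38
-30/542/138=-5/12466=-0.00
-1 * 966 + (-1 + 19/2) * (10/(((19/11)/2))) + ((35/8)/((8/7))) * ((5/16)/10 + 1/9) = -303642233/350208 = -867.03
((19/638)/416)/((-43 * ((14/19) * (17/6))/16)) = -1083/84880796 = -0.00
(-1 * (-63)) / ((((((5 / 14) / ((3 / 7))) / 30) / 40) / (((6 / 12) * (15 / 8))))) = 85050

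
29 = 29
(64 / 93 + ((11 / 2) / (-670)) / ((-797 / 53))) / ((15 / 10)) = 68404939 / 148983210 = 0.46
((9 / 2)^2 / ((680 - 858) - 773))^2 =0.00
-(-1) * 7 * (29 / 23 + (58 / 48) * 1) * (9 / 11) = 28623 / 2024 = 14.14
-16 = -16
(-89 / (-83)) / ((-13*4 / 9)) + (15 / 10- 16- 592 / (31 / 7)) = -19850377 / 133796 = -148.36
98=98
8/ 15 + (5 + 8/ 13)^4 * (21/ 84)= 426887567/ 1713660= 249.11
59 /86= 0.69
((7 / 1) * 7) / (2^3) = 49 / 8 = 6.12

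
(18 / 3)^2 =36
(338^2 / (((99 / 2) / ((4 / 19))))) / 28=228488 / 13167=17.35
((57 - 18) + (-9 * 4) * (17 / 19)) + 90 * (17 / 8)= 15051 / 76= 198.04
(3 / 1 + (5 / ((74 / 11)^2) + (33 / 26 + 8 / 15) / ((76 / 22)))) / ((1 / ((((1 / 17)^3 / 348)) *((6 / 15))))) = 114077 / 134240991300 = 0.00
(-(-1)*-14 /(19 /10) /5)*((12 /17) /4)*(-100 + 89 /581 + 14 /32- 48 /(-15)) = 13415427 /536180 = 25.02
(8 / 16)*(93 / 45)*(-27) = -279 / 10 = -27.90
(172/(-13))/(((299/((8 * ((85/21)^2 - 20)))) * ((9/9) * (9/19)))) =41699680/15427503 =2.70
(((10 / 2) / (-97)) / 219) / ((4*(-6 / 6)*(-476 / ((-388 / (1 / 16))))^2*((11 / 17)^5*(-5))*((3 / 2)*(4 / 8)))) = -0.02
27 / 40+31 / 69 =3103 / 2760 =1.12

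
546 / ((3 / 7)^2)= 8918 / 3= 2972.67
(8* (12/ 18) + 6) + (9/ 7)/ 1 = 265/ 21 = 12.62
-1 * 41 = -41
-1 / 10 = -0.10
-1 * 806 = -806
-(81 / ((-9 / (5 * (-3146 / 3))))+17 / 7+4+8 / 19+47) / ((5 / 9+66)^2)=-508957992 / 47720533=-10.67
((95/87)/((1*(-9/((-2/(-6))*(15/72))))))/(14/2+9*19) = -0.00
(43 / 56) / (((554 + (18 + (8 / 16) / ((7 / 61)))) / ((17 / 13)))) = 731 / 419588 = 0.00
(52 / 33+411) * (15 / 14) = 9725 / 22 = 442.05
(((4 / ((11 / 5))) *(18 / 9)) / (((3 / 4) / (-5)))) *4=-3200 / 33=-96.97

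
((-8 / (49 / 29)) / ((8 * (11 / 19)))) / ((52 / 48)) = -6612 / 7007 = -0.94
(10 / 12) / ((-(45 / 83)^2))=-6889 / 2430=-2.83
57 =57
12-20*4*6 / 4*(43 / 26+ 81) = -128784 / 13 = -9906.46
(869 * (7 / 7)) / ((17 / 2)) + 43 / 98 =102.67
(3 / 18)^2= 1 / 36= 0.03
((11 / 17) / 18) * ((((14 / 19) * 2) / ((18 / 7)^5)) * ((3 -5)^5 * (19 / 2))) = -1294139 / 9034497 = -0.14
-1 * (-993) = 993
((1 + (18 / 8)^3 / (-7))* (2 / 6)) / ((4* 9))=-281 / 48384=-0.01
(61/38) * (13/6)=793/228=3.48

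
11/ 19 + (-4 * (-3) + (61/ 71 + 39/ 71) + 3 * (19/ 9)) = 82238/ 4047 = 20.32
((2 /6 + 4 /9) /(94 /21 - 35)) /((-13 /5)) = 0.01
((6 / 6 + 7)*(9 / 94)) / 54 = 2 / 141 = 0.01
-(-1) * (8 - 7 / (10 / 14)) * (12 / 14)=-54 / 35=-1.54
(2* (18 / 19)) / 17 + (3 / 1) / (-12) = -179 / 1292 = -0.14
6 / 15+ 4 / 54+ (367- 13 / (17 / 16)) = 815273 / 2295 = 355.24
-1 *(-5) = 5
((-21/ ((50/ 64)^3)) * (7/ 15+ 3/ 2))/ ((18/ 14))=-47366144/ 703125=-67.37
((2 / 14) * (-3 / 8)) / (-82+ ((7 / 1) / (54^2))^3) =9298091736 / 14232279081503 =0.00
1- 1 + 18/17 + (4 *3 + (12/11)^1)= 2646/187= 14.15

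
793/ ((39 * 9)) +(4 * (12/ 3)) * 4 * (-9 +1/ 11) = -168673/ 297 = -567.92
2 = 2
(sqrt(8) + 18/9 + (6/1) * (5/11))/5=2 * sqrt(2)/5 + 52/55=1.51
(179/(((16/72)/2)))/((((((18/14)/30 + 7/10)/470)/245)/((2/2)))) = 3246366375/13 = 249720490.38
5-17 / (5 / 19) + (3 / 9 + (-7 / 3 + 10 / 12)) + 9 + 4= -1433 / 30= -47.77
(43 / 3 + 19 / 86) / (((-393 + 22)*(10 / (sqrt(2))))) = -751*sqrt(2) / 191436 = -0.01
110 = 110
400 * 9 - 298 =3302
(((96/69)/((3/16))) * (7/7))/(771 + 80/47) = 24064/2505873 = 0.01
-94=-94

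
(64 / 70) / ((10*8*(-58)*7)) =-1 / 35525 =-0.00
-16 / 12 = -4 / 3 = -1.33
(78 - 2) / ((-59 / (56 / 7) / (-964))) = 586112 / 59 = 9934.10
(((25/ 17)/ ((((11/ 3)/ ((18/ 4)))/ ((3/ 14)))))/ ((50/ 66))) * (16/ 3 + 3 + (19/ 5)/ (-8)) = 76383/ 19040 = 4.01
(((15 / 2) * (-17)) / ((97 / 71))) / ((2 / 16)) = -72420 / 97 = -746.60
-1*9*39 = -351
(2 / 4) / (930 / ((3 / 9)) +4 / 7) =7 / 39068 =0.00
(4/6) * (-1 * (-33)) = 22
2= 2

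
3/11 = 0.27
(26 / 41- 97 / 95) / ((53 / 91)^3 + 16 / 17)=-19305735449 / 56820435275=-0.34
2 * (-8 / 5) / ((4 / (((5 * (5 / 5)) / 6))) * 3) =-2 / 9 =-0.22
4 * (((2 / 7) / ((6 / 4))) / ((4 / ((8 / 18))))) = 16 / 189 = 0.08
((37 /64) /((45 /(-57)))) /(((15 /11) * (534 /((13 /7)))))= -100529 /53827200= -0.00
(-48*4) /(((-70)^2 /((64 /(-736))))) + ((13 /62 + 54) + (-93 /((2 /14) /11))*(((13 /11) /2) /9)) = -1089912772 /2620275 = -415.95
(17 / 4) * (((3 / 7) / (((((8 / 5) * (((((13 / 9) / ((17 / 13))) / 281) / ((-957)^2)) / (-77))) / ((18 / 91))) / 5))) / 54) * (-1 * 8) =184078574066475 / 61516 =2992369043.28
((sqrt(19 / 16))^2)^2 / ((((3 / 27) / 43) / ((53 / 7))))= 7404471 / 1792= 4131.96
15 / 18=5 / 6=0.83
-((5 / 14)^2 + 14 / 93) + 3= 49615 / 18228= 2.72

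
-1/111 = -0.01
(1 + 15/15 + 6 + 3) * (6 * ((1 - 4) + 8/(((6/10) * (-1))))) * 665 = -716870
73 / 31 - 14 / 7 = 11 / 31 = 0.35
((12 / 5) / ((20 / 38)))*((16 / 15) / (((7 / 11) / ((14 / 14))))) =6688 / 875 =7.64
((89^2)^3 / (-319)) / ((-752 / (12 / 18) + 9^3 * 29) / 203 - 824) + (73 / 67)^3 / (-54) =8071573446697118203 / 3758327831214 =2147650.18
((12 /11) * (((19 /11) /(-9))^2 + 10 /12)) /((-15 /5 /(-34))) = 1159876 /107811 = 10.76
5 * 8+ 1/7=281/7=40.14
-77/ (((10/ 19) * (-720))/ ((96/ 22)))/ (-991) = -133/ 148650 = -0.00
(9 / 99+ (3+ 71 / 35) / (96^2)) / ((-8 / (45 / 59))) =-20281 / 2326016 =-0.01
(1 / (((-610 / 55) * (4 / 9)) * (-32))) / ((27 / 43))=473 / 46848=0.01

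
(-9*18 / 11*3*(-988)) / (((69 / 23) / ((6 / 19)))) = 50544 / 11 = 4594.91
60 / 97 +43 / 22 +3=11893 / 2134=5.57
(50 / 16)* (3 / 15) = 5 / 8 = 0.62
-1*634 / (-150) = 317 / 75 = 4.23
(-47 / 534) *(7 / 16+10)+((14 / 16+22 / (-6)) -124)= -363719 / 2848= -127.71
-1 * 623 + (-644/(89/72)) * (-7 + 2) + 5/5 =1982.94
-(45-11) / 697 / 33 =-2 / 1353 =-0.00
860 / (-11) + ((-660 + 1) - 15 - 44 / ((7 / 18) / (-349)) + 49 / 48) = 143167133 / 3696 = 38735.70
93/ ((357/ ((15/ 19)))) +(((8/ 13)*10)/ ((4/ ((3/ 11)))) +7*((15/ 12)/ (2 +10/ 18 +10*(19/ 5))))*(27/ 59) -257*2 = -2860322151293/ 5570208644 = -513.50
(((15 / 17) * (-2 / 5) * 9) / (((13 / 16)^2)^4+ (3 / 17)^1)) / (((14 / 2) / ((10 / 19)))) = -0.65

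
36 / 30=6 / 5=1.20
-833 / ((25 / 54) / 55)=-494802 / 5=-98960.40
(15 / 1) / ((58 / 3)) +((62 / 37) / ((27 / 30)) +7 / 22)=313997 / 106227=2.96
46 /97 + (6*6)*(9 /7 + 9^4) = 160408834 /679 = 236242.76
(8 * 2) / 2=8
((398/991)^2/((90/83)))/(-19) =-6573766/839679255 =-0.01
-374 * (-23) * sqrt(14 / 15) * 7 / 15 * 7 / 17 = 24794 * sqrt(210) / 225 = 1596.89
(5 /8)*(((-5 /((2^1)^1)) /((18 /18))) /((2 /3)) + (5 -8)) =-135 /32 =-4.22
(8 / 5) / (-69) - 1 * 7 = -2423 / 345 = -7.02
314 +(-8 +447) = 753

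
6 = 6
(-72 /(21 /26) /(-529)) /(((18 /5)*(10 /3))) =52 /3703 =0.01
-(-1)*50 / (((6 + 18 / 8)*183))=0.03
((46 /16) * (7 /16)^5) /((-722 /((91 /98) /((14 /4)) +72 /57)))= -11226047 /115074924544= -0.00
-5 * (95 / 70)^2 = -1805 / 196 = -9.21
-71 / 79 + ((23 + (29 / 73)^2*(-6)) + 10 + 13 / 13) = 13536701 / 420991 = 32.15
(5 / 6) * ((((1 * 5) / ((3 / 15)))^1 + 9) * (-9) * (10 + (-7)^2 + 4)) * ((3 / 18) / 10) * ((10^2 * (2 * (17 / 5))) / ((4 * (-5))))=18207 / 2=9103.50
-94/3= -31.33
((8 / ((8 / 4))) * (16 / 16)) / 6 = 2 / 3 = 0.67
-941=-941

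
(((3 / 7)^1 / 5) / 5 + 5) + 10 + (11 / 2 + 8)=9981 / 350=28.52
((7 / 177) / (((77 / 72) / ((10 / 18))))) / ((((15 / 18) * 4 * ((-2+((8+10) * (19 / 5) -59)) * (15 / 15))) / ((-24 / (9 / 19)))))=-3040 / 72039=-0.04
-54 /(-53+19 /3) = 81 /70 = 1.16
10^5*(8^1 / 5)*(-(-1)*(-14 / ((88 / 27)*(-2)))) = 3780000 / 11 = 343636.36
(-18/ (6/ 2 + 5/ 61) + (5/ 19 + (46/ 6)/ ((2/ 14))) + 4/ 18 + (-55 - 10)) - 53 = -1120171/ 16074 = -69.69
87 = 87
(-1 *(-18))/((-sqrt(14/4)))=-18 *sqrt(14)/7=-9.62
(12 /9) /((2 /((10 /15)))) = 4 /9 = 0.44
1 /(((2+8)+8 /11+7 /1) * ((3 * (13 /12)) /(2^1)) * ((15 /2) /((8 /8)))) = 176 /38025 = 0.00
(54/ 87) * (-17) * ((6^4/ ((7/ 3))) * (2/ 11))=-2379456/ 2233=-1065.59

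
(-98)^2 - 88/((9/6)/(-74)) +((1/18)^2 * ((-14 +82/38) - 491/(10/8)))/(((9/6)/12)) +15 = 107347883/7695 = 13950.34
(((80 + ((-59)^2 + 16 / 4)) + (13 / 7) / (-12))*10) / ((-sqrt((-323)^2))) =-1497235 / 13566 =-110.37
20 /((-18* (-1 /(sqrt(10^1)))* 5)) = 0.70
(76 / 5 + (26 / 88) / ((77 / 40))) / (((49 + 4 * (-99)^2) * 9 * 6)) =10837 / 1496128095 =0.00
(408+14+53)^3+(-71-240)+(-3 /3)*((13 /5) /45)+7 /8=192908816671 /1800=107171564.82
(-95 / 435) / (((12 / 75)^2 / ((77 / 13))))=-914375 / 18096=-50.53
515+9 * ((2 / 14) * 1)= 3614 / 7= 516.29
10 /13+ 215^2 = 600935 /13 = 46225.77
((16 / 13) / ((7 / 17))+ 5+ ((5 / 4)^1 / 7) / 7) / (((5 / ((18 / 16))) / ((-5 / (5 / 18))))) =-1654101 / 50960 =-32.46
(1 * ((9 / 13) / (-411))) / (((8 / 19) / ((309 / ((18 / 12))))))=-5871 / 7124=-0.82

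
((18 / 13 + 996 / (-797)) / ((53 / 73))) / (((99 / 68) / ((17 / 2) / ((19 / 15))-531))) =-7681060292 / 114768797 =-66.93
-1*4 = -4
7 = 7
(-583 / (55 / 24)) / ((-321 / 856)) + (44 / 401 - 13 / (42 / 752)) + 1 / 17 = 319101709 / 715785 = 445.81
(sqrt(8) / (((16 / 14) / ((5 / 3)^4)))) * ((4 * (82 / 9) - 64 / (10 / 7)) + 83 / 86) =-25025875 * sqrt(2) / 250776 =-141.13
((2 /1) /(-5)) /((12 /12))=-2 /5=-0.40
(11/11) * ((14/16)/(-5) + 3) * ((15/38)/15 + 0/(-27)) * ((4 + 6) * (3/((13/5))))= 1695/1976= 0.86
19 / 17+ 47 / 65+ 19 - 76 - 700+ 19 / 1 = -813456 / 1105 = -736.16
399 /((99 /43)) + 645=27004 /33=818.30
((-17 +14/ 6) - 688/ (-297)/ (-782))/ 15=-0.98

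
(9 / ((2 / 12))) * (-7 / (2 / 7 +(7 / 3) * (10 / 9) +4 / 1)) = -35721 / 650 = -54.96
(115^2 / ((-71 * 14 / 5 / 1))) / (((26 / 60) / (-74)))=73398750 / 6461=11360.28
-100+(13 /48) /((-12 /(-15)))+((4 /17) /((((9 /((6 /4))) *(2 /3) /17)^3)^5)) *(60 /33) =2525667177681494575 /2214592512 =1140465870.81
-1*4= -4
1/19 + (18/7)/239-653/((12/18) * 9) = -108.77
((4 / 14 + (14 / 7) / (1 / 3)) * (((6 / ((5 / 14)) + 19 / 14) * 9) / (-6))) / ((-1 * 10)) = 41943 / 2450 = 17.12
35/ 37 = 0.95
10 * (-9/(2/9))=-405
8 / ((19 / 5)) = 40 / 19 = 2.11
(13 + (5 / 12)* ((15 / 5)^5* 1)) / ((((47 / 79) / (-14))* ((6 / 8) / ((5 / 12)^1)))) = -1263605 / 846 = -1493.62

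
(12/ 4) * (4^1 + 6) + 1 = 31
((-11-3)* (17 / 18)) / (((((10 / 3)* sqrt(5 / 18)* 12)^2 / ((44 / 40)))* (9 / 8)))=-1309 / 45000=-0.03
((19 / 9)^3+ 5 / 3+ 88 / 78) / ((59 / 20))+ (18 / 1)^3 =3263235056 / 559143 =5836.14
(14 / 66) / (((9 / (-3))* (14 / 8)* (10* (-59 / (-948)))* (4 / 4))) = -632 / 9735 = -0.06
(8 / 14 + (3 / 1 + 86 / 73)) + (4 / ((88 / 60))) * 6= 21.11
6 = 6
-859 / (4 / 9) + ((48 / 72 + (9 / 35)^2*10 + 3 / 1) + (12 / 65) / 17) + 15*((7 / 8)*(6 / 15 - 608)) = -643447999 / 64974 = -9903.16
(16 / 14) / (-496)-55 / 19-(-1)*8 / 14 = -19177 / 8246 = -2.33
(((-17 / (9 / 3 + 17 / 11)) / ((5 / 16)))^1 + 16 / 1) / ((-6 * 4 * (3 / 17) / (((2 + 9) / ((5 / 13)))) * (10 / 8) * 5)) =-68068 / 15625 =-4.36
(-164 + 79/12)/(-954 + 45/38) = 35891/217242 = 0.17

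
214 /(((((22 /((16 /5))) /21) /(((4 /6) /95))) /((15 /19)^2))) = 215712 /75449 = 2.86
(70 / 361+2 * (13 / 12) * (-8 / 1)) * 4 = -74248 / 1083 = -68.56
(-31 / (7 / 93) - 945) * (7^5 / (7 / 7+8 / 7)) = -53210962 / 5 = -10642192.40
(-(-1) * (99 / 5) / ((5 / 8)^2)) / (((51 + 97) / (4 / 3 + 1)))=3696 / 4625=0.80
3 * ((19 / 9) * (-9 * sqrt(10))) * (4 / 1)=-228 * sqrt(10)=-721.00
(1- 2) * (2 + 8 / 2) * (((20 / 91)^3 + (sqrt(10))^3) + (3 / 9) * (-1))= 1459142 / 753571- 60 * sqrt(10)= -187.80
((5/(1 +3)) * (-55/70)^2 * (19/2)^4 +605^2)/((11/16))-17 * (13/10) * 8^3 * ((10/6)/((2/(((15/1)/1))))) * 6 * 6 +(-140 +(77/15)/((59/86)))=-3157270420877/693840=-4550430.10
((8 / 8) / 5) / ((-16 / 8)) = -1 / 10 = -0.10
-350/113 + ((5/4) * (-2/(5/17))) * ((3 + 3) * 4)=-23402/113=-207.10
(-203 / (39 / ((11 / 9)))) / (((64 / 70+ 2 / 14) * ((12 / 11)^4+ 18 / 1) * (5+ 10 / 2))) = -228853471 / 7383732876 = -0.03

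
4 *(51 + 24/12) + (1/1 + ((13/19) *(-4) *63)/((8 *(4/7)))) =26643/152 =175.28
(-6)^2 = 36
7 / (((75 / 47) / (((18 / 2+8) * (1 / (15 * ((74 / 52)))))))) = 145418 / 41625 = 3.49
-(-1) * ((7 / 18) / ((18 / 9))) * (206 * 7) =5047 / 18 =280.39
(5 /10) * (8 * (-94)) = -376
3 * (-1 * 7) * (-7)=147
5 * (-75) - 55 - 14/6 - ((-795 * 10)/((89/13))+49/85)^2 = -231359919278788/171687675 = -1347562.77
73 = 73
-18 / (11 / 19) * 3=-1026 / 11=-93.27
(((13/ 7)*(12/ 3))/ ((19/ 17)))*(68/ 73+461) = 29809364/ 9709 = 3070.28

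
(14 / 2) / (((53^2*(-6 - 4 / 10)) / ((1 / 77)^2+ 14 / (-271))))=413675 / 20632621856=0.00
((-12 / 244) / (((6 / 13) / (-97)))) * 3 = 3783 / 122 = 31.01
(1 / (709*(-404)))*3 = -3 / 286436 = -0.00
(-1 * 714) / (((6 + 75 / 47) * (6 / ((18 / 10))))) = -141 / 5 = -28.20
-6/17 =-0.35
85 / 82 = 1.04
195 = 195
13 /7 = 1.86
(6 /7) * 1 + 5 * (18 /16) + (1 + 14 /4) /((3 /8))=1035 /56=18.48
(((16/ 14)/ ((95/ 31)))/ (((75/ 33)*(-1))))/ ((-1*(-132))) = -0.00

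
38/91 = 0.42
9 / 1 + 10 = 19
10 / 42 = 5 / 21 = 0.24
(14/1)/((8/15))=105/4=26.25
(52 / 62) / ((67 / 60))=1560 / 2077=0.75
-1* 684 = -684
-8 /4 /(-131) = 2 /131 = 0.02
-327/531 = -109/177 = -0.62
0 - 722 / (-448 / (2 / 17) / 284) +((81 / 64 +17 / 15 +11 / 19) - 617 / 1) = -1215894437 / 2170560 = -560.18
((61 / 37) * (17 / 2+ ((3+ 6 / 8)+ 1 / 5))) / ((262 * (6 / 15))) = 15189 / 77552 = 0.20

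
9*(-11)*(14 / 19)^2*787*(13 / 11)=-18047484 / 361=-49993.03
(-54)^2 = 2916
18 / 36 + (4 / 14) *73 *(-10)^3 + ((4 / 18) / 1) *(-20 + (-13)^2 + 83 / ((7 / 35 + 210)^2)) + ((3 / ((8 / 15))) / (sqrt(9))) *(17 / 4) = -20815.56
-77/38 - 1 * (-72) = 2659/38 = 69.97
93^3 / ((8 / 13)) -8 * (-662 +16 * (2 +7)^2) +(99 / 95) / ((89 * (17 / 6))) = 1497153107527 / 1149880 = 1302008.13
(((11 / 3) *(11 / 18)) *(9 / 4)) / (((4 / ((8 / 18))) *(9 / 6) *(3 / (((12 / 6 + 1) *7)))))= 847 / 324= 2.61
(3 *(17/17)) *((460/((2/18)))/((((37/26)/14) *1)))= 4520880/37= 122185.95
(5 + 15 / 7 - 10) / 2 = -10 / 7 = -1.43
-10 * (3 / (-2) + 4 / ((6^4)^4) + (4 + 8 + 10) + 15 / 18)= -75229597532165 / 352638738432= -213.33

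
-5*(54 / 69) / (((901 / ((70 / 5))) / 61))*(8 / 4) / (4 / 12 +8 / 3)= -51240 / 20723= -2.47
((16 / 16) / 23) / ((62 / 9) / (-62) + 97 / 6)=18 / 6647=0.00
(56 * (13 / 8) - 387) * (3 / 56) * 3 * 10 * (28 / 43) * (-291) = 3876120 / 43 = 90142.33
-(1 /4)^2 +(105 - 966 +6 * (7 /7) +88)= -767.06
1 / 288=0.00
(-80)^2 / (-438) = -3200 / 219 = -14.61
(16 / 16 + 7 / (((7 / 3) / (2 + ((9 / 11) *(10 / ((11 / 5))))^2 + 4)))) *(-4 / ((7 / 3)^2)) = -31884444 / 717409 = -44.44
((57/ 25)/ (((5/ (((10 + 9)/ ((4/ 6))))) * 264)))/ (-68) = -1083/ 1496000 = -0.00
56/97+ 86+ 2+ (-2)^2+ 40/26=118680/1261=94.12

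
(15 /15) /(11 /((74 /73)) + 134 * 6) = 74 /60299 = 0.00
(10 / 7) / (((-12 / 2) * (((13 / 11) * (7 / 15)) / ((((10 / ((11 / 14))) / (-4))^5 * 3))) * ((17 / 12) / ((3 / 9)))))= 321562500 / 3235661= 99.38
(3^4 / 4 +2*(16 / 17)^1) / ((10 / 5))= 11.07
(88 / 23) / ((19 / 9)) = 792 / 437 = 1.81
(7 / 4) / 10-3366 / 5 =-26921 / 40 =-673.02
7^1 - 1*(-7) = 14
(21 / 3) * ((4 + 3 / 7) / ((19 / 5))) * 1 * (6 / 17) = 930 / 323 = 2.88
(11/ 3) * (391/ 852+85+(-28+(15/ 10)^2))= 139898/ 639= 218.93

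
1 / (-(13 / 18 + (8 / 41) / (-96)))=-1476 / 1063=-1.39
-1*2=-2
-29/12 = -2.42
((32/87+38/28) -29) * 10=-166105/609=-272.75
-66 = -66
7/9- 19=-18.22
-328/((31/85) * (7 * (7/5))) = -139400/1519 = -91.77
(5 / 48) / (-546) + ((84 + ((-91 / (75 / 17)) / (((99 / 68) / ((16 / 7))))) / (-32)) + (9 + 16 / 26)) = 94.63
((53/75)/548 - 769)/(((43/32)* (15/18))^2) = -97093161984/158320625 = -613.27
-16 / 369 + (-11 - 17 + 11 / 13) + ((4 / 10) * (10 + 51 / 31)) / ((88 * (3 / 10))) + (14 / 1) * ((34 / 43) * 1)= -2243935609 / 140676822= -15.95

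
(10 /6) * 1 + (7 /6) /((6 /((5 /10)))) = 1.76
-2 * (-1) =2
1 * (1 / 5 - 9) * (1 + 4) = -44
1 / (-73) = -1 / 73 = -0.01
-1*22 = -22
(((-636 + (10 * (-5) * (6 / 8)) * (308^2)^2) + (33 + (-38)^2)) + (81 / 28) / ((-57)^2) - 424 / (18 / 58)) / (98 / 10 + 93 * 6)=-594345181.62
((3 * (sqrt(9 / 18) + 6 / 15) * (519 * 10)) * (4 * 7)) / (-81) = -24220 * sqrt(2) / 9 -19376 / 9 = -5958.69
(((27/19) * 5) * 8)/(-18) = -60/19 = -3.16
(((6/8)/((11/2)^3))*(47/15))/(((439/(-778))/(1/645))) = -73132/1884396525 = -0.00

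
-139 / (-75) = 139 / 75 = 1.85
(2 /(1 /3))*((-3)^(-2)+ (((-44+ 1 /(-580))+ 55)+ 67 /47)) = 3075317 /40890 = 75.21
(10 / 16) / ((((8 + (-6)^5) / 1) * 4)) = -5 / 248576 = -0.00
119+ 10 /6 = 362 /3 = 120.67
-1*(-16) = 16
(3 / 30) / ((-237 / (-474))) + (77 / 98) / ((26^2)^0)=69 / 70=0.99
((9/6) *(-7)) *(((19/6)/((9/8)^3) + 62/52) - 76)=28890757/37908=762.13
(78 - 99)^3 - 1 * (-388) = -8873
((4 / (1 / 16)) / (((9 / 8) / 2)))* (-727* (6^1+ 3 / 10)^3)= -2585374848 / 125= -20682998.78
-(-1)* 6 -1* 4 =2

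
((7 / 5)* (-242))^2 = 2869636 / 25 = 114785.44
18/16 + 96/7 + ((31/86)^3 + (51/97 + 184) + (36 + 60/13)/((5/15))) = 901846249107/2807233156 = 321.26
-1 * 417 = -417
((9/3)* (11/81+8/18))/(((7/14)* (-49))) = -94/1323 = -0.07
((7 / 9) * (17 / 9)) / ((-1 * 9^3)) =-119 / 59049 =-0.00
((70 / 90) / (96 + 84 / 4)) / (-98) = -1 / 14742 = -0.00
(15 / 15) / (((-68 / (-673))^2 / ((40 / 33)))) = 2264645 / 19074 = 118.73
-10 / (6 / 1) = -5 / 3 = -1.67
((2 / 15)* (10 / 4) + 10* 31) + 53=1090 / 3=363.33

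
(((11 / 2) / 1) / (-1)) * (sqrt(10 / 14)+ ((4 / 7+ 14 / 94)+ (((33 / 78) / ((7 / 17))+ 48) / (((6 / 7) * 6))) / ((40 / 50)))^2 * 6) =-2665188510925259 / 505757371392 - 11 * sqrt(35) / 14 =-5274.35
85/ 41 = 2.07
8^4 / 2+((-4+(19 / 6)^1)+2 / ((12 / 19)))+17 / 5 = 30806 / 15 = 2053.73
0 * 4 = 0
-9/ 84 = -3/ 28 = -0.11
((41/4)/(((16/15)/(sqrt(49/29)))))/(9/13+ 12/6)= 1599 * sqrt(29)/1856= 4.64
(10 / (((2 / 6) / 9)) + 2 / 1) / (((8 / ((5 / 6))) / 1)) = 85 / 3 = 28.33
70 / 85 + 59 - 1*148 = -1499 / 17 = -88.18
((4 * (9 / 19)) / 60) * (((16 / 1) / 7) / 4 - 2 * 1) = -6 / 133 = -0.05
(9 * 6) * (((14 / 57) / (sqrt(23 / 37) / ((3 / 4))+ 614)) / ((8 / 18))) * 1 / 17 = 0.00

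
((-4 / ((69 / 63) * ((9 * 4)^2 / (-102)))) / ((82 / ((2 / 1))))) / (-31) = -119 / 526194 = -0.00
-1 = -1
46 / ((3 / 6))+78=170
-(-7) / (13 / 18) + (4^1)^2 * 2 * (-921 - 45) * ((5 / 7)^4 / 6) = -5936782 / 4459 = -1331.42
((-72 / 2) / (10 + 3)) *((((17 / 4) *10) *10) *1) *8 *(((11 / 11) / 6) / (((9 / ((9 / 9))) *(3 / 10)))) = -68000 / 117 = -581.20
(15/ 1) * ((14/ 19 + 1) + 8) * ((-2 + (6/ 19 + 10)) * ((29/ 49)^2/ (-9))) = -122912150/ 2600283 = -47.27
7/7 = 1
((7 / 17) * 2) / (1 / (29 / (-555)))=-406 / 9435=-0.04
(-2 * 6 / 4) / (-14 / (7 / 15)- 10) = 3 / 40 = 0.08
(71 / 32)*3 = 213 / 32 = 6.66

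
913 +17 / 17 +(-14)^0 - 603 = 312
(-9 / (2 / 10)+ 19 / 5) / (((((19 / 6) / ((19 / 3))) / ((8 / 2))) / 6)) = -9888 / 5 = -1977.60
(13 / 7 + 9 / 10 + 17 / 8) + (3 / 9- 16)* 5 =-73.45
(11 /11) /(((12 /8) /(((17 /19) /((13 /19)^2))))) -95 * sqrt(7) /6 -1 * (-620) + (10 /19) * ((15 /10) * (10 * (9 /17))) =583.56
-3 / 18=-1 / 6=-0.17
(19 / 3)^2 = 361 / 9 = 40.11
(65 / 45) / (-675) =-13 / 6075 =-0.00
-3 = -3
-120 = -120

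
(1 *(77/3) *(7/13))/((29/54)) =9702/377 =25.73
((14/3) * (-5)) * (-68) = 4760/3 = 1586.67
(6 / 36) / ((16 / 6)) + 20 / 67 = 387 / 1072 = 0.36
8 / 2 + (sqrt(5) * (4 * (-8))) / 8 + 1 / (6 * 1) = 25 / 6 - 4 * sqrt(5) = -4.78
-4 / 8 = -1 / 2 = -0.50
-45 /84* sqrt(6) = -15* sqrt(6) /28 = -1.31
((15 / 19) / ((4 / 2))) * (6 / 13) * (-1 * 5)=-225 / 247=-0.91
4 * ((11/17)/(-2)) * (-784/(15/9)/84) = 616/85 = 7.25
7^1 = 7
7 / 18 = 0.39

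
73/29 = 2.52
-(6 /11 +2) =-28 /11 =-2.55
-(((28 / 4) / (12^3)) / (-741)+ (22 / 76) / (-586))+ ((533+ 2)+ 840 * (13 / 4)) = 1224934364339 / 375171264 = 3265.00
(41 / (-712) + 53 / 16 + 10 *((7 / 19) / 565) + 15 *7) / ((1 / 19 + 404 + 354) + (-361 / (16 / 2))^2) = 1323962884 / 34172589787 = 0.04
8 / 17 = 0.47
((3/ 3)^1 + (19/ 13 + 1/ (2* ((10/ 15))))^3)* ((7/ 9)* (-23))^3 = -6933835435723/ 102503232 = -67645.04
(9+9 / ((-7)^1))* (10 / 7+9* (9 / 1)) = 31158 / 49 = 635.88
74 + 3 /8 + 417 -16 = 3803 /8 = 475.38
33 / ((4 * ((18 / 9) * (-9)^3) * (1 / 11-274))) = 121 / 5857272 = 0.00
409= 409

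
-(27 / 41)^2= -0.43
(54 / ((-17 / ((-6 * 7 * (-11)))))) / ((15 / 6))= -49896 / 85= -587.01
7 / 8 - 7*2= -105 / 8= -13.12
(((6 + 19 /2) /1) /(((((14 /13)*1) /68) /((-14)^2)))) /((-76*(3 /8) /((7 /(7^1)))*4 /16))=-1534624 /57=-26923.23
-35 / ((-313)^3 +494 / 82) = 287 / 251447186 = 0.00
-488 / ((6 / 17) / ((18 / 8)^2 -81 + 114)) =-210511 / 4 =-52627.75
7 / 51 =0.14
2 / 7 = 0.29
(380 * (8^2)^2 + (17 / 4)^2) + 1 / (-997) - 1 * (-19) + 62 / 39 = 968353835459 / 622128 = 1556518.65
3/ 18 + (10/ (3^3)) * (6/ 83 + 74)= 123707/ 4482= 27.60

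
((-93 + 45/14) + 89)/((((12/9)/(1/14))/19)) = -627/784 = -0.80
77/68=1.13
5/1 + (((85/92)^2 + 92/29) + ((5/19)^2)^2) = 288878673253/31988071376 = 9.03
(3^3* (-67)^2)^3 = 1780492336232427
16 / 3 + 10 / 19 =334 / 57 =5.86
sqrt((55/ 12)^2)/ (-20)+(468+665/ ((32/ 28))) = 50383/ 48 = 1049.65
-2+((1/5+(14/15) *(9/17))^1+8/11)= -541/935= -0.58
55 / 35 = 11 / 7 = 1.57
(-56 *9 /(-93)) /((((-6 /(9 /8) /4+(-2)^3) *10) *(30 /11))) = -33 /1550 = -0.02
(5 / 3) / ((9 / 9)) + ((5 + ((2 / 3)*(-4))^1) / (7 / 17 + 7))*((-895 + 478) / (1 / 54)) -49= -21409 / 3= -7136.33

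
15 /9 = 5 /3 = 1.67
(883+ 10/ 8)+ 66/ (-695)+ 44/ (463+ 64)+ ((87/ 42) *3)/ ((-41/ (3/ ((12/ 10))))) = 92909602841/ 105118055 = 883.86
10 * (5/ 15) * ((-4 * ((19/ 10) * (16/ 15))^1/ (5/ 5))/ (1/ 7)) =-8512/ 45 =-189.16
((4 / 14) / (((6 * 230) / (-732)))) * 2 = -244 / 805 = -0.30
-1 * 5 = -5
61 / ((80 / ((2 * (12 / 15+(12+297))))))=94489 / 200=472.44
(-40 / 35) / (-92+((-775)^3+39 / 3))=4 / 1629195589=0.00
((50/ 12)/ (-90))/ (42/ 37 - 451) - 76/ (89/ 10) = -273241027/ 31998348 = -8.54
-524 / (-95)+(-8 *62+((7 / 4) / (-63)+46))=-1520231 / 3420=-444.51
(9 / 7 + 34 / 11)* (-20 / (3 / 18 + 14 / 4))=-20220 / 847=-23.87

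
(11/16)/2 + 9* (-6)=-1717/32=-53.66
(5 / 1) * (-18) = -90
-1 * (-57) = 57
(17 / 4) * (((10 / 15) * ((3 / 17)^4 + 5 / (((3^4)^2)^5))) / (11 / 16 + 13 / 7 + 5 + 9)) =0.00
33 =33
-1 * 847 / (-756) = 121 / 108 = 1.12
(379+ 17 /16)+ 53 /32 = 12215 /32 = 381.72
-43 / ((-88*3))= 0.16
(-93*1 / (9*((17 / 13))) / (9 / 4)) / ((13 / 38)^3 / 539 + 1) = -47676524896 / 13576396095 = -3.51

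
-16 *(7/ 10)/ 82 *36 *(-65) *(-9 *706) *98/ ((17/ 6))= -48958535808/ 697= -70241801.73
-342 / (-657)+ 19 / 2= 1463 / 146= 10.02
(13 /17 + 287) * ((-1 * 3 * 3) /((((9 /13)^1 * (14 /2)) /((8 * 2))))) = -1017536 /119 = -8550.72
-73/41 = -1.78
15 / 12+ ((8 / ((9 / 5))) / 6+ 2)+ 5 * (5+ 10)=8531 / 108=78.99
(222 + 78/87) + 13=6841/29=235.90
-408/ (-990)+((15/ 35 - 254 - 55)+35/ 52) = -18467623/ 60060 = -307.49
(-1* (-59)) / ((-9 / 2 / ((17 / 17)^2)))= -118 / 9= -13.11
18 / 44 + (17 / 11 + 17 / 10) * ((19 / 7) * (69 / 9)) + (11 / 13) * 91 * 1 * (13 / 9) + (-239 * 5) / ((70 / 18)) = -443929 / 3465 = -128.12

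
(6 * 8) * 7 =336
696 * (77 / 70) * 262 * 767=769251912 / 5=153850382.40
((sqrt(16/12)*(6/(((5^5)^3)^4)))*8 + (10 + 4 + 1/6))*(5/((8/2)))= 8*sqrt(3)/173472347597680709441192448139190673828125 + 425/24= 17.71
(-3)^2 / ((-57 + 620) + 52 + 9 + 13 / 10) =90 / 6253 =0.01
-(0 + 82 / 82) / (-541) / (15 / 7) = 7 / 8115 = 0.00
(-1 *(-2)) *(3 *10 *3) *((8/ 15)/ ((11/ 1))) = 96/ 11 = 8.73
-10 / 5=-2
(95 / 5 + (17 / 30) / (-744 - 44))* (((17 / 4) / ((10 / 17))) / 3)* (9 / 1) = 129802327 / 315200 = 411.81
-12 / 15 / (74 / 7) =-0.08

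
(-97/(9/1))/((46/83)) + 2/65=-522487/26910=-19.42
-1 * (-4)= 4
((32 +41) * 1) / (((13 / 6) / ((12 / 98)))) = 2628 / 637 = 4.13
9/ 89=0.10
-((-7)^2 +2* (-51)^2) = -5251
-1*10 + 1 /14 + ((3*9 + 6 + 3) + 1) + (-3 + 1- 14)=155 /14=11.07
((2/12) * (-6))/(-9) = 1/9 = 0.11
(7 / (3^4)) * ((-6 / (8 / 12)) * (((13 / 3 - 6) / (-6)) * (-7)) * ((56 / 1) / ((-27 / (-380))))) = 2606800 / 2187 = 1191.95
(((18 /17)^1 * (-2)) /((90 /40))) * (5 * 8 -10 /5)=-608 /17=-35.76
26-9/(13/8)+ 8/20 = 1356/65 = 20.86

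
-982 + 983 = 1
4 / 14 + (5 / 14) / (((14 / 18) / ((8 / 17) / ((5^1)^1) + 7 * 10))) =32.47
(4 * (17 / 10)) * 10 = 68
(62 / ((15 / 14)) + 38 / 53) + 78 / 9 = 53464 / 795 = 67.25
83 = 83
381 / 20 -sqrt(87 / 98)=18.11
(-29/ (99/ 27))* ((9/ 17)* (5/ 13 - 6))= 57159/ 2431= 23.51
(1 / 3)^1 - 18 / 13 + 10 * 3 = 1129 / 39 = 28.95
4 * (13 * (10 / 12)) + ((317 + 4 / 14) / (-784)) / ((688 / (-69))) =491306467 / 11327232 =43.37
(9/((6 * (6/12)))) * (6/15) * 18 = 108/5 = 21.60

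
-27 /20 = -1.35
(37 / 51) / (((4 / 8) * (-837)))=-74 / 42687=-0.00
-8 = -8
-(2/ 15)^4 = -16/ 50625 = -0.00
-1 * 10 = -10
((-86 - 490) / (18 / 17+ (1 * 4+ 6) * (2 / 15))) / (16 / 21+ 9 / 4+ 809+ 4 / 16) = -616896 / 2081015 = -0.30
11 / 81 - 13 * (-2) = 2117 / 81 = 26.14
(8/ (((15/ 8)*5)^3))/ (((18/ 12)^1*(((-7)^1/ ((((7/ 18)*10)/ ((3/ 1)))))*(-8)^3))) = 0.00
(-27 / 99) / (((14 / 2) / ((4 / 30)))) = -2 / 385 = -0.01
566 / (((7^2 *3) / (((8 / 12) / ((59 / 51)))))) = 19244 / 8673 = 2.22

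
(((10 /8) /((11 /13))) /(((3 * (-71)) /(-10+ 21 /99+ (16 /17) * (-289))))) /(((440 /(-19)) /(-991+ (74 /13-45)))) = 1183232657 /13608144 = 86.95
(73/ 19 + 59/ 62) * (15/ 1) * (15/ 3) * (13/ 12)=1835275/ 4712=389.49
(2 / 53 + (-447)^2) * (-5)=-52949395 / 53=-999045.19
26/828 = 13/414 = 0.03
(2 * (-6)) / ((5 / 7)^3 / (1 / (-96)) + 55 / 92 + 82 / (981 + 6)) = 53392752 / 152634379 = 0.35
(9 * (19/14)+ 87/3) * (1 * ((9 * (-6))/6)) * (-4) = 10386/7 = 1483.71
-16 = -16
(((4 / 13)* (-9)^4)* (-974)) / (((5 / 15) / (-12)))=920219616 / 13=70786124.31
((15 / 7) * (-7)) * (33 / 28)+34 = 457 / 28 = 16.32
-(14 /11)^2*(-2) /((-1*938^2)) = -0.00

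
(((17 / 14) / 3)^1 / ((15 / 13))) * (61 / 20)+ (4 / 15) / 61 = 825701 / 768600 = 1.07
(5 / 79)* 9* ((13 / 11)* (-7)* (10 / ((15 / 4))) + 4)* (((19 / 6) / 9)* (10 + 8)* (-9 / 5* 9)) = 917244 / 869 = 1055.52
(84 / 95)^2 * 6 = 4.69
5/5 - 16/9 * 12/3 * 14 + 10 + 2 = -779/9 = -86.56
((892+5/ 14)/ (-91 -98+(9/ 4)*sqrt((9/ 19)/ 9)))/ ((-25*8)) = 12493*sqrt(19)/ 844596900+237367/ 10054725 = 0.02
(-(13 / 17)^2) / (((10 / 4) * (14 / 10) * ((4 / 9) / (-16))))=12168 / 2023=6.01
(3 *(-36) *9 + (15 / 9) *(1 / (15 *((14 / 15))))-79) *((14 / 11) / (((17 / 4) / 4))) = -1258.81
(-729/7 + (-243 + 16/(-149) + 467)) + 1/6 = 750437/6258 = 119.92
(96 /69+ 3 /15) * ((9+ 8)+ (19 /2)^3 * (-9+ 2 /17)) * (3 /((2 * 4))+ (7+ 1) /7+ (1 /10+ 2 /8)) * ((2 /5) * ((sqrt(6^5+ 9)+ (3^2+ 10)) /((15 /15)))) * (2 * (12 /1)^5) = -4614530037876288 * sqrt(865) /342125 - 29225356906549824 /342125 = -482112552147.80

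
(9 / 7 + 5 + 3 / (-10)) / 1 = 419 / 70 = 5.99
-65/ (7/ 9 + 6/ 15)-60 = -6105/ 53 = -115.19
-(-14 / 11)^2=-196 / 121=-1.62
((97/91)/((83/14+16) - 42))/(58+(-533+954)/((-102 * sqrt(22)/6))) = -71540216/77484042363 - 1388458 * sqrt(22)/77484042363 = -0.00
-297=-297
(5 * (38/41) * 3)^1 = 570/41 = 13.90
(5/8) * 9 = 5.62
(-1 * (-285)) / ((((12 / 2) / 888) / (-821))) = -34629780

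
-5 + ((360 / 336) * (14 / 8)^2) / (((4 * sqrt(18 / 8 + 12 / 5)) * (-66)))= -5.01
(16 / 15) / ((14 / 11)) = 88 / 105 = 0.84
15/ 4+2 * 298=599.75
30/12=5/2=2.50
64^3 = 262144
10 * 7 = 70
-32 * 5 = -160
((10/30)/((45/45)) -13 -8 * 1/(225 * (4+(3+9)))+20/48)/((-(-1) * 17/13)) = -143351/15300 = -9.37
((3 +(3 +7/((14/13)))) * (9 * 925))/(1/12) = 1248750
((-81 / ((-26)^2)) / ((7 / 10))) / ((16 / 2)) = -405 / 18928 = -0.02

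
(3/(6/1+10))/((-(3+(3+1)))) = -3/112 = -0.03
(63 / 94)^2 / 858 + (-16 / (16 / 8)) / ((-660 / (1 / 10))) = 328961 / 189532200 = 0.00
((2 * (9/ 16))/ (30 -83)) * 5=-45/ 424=-0.11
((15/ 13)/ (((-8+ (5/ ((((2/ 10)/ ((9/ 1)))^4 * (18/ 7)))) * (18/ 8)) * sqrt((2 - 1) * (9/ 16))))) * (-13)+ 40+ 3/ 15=28847883211/ 717609055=40.20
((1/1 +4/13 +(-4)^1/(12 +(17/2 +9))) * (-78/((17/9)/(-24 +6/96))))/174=106857/16048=6.66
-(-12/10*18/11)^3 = 1259712/166375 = 7.57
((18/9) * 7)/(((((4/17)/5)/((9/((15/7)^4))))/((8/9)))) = 1142876/10125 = 112.88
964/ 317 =3.04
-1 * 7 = -7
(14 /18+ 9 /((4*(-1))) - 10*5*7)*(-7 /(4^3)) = 88571 /2304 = 38.44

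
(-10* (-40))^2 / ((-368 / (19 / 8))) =-23750 / 23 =-1032.61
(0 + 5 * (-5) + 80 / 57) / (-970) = 269 / 11058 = 0.02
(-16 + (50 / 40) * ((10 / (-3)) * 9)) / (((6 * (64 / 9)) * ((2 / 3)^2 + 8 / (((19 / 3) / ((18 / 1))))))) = -54891 / 1014784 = -0.05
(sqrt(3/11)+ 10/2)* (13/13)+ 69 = sqrt(33)/11+ 74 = 74.52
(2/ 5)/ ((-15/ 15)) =-2/ 5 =-0.40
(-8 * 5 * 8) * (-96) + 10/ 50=153601/ 5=30720.20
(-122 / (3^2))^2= 14884 / 81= 183.75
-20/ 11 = -1.82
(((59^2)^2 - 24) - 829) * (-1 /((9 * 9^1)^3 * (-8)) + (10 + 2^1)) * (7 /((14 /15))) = 257568370169665 /236196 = 1090485741.37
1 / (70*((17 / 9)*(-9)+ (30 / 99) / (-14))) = -33 / 39320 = -0.00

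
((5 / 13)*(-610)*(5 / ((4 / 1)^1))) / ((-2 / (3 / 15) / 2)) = 1525 / 26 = 58.65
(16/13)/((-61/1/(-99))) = 1584/793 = 2.00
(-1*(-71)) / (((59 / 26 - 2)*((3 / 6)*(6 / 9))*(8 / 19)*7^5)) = 52611 / 470596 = 0.11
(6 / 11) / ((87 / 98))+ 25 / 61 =19931 / 19459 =1.02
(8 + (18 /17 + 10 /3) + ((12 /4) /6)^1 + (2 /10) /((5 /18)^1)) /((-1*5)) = -34711 /12750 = -2.72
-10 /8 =-5 /4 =-1.25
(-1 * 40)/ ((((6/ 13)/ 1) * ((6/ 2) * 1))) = -28.89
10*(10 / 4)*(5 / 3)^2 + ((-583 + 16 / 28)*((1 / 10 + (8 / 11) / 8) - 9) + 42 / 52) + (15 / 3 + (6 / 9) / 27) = 2110515347 / 405405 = 5205.94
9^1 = 9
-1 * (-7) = 7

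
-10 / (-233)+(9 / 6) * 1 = 719 / 466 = 1.54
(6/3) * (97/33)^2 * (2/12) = 9409/3267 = 2.88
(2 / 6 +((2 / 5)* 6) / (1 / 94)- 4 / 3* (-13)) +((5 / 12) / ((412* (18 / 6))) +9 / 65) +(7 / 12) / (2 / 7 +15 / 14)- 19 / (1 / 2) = 205.84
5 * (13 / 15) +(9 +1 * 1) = 43 / 3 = 14.33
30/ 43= 0.70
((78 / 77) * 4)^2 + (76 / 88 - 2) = 181213 / 11858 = 15.28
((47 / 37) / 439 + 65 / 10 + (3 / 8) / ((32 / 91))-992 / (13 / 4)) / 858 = -0.35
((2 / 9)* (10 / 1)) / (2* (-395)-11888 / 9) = -0.00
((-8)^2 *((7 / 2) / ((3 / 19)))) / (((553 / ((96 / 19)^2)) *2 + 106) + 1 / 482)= 225067008 / 23689975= 9.50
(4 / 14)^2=0.08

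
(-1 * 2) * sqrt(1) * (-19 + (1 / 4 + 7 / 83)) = 6197 / 166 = 37.33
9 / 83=0.11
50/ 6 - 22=-41/ 3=-13.67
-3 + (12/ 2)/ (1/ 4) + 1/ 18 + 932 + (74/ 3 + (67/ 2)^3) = 38573.10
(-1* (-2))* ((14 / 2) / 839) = 14 / 839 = 0.02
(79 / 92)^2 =6241 / 8464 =0.74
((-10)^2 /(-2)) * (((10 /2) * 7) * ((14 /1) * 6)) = -147000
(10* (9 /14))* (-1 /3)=-15 /7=-2.14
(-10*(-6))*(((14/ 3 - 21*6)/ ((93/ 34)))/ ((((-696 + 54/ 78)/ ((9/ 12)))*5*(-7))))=-22984/ 280209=-0.08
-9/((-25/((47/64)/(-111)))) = -141/59200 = -0.00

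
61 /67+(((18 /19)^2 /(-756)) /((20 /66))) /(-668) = 1029708593 /1130984120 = 0.91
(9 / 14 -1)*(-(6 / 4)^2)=45 / 56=0.80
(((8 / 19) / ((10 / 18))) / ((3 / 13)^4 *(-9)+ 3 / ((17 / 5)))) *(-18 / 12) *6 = -52437996 / 6587015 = -7.96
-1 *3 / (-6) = 1 / 2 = 0.50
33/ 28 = 1.18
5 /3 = 1.67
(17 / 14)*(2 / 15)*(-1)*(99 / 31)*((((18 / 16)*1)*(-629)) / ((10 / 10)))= 3175821 / 8680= 365.88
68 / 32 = 17 / 8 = 2.12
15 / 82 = 0.18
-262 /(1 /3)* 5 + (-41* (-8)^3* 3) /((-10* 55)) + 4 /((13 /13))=-1111138 /275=-4040.50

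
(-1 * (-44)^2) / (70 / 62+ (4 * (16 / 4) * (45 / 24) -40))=5456 / 25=218.24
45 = 45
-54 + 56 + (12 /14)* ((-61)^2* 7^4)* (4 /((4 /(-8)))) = -61262542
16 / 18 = 8 / 9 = 0.89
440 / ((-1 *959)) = -440 / 959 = -0.46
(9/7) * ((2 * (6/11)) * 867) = 93636/77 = 1216.05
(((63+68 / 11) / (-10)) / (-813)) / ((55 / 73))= 55553 / 4918650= 0.01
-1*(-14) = 14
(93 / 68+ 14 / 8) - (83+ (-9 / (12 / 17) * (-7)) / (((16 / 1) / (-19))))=26.10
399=399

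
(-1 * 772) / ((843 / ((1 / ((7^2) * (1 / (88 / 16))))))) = -4246 / 41307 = -0.10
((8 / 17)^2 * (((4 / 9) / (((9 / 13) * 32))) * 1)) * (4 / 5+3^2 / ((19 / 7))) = 2392 / 130815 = 0.02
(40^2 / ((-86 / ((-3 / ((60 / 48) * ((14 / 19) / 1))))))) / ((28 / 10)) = 45600 / 2107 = 21.64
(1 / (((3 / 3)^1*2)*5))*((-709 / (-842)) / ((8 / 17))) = 12053 / 67360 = 0.18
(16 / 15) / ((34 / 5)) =8 / 51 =0.16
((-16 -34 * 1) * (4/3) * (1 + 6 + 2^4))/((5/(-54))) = 16560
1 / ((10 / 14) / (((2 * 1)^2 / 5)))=28 / 25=1.12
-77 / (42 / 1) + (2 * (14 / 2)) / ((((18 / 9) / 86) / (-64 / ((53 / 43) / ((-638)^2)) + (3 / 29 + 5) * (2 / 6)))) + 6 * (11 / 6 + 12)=-39112379135043 / 3074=-12723610649.01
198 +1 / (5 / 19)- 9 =964 / 5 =192.80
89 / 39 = 2.28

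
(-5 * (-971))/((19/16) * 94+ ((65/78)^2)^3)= 226514880/5223601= 43.36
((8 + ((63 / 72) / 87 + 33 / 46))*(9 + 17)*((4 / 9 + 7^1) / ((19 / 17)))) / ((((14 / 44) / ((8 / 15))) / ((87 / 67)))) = 1358530316 / 412965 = 3289.70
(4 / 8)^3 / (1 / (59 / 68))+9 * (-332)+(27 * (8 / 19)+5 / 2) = -30739503 / 10336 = -2974.02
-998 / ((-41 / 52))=51896 / 41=1265.76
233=233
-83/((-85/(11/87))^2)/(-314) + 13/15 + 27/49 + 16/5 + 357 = 304264826105417/841399180650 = 361.62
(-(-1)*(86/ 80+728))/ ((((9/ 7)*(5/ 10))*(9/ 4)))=68047/ 135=504.05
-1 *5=-5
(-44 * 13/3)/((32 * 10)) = -143/240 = -0.60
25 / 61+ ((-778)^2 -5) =36922044 / 61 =605279.41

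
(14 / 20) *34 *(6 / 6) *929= 110551 / 5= 22110.20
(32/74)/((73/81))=1296/2701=0.48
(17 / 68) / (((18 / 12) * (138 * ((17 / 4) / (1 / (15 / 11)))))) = 11 / 52785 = 0.00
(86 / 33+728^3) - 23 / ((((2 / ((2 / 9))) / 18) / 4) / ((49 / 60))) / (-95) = 6047859483244 / 15675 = 385828356.19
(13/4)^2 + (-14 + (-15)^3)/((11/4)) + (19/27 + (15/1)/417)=-1221.06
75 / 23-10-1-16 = -546 / 23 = -23.74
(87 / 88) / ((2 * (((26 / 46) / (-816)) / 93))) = -9490743 / 143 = -66368.83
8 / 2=4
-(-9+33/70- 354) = 25377/70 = 362.53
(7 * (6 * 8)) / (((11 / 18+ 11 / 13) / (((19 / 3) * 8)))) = 3983616 / 341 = 11682.16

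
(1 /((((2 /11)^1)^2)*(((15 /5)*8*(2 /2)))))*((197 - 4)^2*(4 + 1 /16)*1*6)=292963385 /256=1144388.22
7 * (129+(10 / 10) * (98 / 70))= 4564 / 5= 912.80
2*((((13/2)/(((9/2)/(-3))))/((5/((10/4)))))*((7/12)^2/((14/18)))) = -91/48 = -1.90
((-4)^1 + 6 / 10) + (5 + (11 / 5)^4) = 15641 / 625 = 25.03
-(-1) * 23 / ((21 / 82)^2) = 154652 / 441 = 350.68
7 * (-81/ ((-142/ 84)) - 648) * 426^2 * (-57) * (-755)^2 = 24768426161316600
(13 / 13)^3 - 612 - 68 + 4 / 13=-678.69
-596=-596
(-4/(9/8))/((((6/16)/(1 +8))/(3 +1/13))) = -10240/39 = -262.56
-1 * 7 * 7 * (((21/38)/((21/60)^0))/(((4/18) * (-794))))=9261/60344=0.15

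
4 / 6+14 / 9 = 20 / 9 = 2.22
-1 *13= -13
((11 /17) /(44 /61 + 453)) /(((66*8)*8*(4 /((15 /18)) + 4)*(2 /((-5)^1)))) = -1525 /15899440128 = -0.00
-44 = -44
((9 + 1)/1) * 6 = 60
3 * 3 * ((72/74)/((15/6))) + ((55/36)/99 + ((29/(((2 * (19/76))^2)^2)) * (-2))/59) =-43182577/3536460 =-12.21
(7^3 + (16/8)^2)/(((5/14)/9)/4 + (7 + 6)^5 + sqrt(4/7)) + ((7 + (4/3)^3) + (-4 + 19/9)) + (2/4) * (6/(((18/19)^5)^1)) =251744330324295872390491/22056464028019638556512 -25183872 * sqrt(7)/35018264536687177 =11.41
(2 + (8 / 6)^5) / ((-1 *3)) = -1510 / 729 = -2.07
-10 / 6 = -5 / 3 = -1.67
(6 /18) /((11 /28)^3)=21952 /3993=5.50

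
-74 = -74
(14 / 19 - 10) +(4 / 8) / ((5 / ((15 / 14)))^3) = -965375 / 104272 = -9.26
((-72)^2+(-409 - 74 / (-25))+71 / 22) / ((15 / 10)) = 876551 / 275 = 3187.46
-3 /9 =-1 /3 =-0.33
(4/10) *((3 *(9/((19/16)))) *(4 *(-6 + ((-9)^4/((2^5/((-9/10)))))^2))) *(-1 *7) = -658886130189/76000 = -8669554.34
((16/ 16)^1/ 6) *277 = 277/ 6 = 46.17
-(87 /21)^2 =-17.16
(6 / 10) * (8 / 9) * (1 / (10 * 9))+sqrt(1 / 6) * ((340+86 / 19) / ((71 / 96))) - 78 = -52646 / 675+104736 * sqrt(6) / 1349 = 112.18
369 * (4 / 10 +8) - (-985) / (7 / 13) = 172511 / 35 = 4928.89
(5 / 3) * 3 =5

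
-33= -33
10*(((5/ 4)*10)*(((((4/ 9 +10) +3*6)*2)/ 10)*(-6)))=-12800/ 3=-4266.67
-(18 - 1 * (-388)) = -406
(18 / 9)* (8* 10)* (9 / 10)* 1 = 144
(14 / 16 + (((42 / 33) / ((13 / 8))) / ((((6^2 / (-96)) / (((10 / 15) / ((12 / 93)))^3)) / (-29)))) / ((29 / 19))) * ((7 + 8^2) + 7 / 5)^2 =28693412.85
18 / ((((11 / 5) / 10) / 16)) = 14400 / 11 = 1309.09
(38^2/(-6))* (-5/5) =722/3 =240.67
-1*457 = -457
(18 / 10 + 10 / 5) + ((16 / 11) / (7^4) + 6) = 1294219 / 132055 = 9.80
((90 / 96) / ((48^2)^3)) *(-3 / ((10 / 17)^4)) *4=-83521 / 10871635968000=-0.00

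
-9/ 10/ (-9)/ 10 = 1/ 100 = 0.01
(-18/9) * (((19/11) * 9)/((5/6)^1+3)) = -2052/253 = -8.11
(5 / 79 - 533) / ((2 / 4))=-84204 / 79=-1065.87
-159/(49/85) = -13515/49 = -275.82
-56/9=-6.22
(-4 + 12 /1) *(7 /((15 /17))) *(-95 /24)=-2261 /9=-251.22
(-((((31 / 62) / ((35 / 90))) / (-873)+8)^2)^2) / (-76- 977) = 3.89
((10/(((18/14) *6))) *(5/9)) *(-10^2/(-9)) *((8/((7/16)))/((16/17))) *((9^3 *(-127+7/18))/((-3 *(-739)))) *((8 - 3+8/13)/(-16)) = 1767649375/778167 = 2271.56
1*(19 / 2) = 19 / 2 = 9.50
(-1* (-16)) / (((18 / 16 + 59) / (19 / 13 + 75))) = 127232 / 6253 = 20.35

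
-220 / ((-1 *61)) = 220 / 61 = 3.61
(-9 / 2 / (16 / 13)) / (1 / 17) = -1989 / 32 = -62.16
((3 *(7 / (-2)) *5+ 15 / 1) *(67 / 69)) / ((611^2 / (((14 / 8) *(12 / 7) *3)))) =-15075 / 17172766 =-0.00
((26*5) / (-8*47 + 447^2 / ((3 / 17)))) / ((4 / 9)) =117 / 452750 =0.00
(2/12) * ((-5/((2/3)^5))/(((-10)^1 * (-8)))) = -81/1024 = -0.08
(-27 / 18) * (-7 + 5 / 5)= 9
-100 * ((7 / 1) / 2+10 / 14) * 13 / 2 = -19175 / 7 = -2739.29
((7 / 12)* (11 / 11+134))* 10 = 1575 / 2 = 787.50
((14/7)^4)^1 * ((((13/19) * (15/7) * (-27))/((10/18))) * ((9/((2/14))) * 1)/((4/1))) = -341172/19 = -17956.42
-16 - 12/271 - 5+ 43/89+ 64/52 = -6060978/313547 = -19.33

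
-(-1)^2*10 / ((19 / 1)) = -10 / 19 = -0.53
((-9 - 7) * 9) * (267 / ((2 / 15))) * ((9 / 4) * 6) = -3892860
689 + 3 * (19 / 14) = 9703 / 14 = 693.07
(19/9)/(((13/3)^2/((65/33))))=95/429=0.22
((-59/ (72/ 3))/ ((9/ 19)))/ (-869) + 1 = 188825/ 187704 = 1.01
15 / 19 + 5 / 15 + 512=29248 / 57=513.12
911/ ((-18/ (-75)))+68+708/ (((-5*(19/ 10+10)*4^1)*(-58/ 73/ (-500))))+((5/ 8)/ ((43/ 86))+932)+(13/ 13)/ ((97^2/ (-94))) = 1139715945607/ 389645508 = 2925.01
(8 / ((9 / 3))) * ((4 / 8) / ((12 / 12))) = 4 / 3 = 1.33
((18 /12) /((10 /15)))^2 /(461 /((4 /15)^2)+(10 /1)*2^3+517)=27 /37759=0.00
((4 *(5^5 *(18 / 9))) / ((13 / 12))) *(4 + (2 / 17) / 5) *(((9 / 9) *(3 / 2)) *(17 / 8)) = 3847500 / 13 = 295961.54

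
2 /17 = 0.12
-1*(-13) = 13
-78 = -78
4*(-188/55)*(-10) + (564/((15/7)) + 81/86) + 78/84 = 6651761/16555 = 401.80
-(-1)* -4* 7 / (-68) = 7 / 17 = 0.41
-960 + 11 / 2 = -1909 / 2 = -954.50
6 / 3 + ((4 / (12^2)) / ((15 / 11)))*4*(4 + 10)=424 / 135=3.14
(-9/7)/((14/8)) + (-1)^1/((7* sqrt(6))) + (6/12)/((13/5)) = -691/1274 - sqrt(6)/42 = -0.60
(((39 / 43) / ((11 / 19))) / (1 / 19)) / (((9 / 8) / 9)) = 112632 / 473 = 238.12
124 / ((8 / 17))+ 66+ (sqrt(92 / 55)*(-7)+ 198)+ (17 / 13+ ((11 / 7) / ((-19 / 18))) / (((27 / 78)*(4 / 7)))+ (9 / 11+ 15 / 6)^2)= 63634409 / 119548 - 14*sqrt(1265) / 55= 523.24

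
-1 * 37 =-37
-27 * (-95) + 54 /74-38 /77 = 2565.24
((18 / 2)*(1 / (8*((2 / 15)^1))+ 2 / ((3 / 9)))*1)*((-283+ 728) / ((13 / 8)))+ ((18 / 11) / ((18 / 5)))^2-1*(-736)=56107261 / 3146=17834.48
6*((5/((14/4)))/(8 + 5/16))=960/931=1.03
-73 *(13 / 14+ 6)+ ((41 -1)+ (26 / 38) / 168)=-1486775 / 3192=-465.78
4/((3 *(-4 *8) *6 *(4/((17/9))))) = -0.00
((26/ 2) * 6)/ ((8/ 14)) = 273/ 2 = 136.50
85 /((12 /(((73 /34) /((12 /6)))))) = 365 /48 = 7.60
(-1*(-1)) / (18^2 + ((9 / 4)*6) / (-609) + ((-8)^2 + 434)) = 0.00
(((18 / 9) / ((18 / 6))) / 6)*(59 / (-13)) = -59 / 117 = -0.50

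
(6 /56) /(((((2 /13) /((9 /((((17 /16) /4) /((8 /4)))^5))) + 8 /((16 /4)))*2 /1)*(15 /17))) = 4271344975872 /140703178311955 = 0.03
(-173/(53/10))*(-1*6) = 10380/53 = 195.85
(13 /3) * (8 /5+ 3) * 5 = 299 /3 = 99.67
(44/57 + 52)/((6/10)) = 15040/171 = 87.95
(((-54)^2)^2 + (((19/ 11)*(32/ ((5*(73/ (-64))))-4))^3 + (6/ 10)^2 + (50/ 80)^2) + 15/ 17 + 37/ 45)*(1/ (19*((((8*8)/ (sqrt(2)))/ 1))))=5386038969410832151519*sqrt(2)/ 770657889120768000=9883.78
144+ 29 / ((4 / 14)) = 491 / 2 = 245.50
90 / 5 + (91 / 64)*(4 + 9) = 36.48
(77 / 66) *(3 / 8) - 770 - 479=-19977 / 16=-1248.56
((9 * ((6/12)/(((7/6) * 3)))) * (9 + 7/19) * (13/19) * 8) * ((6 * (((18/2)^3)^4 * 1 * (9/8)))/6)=52936897740779754/2527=20948515132876.83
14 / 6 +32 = 103 / 3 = 34.33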